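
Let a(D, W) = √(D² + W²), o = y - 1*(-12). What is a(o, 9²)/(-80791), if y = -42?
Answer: -3*√829/80791 ≈ -0.0010691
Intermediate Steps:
o = -30 (o = -42 - 1*(-12) = -42 + 12 = -30)
a(o, 9²)/(-80791) = √((-30)² + (9²)²)/(-80791) = √(900 + 81²)*(-1/80791) = √(900 + 6561)*(-1/80791) = √7461*(-1/80791) = (3*√829)*(-1/80791) = -3*√829/80791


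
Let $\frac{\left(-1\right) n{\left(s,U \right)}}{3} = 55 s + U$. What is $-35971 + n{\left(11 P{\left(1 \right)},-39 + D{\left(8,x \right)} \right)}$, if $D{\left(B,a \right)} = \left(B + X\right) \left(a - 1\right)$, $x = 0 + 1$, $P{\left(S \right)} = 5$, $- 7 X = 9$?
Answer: $-44929$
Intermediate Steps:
$X = - \frac{9}{7}$ ($X = \left(- \frac{1}{7}\right) 9 = - \frac{9}{7} \approx -1.2857$)
$x = 1$
$D{\left(B,a \right)} = \left(-1 + a\right) \left(- \frac{9}{7} + B\right)$ ($D{\left(B,a \right)} = \left(B - \frac{9}{7}\right) \left(a - 1\right) = \left(- \frac{9}{7} + B\right) \left(-1 + a\right) = \left(-1 + a\right) \left(- \frac{9}{7} + B\right)$)
$n{\left(s,U \right)} = - 165 s - 3 U$ ($n{\left(s,U \right)} = - 3 \left(55 s + U\right) = - 3 \left(U + 55 s\right) = - 165 s - 3 U$)
$-35971 + n{\left(11 P{\left(1 \right)},-39 + D{\left(8,x \right)} \right)} = -35971 - \left(3 \left(-39 + \left(\frac{9}{7} - 8 - \frac{9}{7} + 8 \cdot 1\right)\right) + 165 \cdot 11 \cdot 5\right) = -35971 - \left(9075 + 3 \left(-39 + \left(\frac{9}{7} - 8 - \frac{9}{7} + 8\right)\right)\right) = -35971 - \left(9075 + 3 \left(-39 + 0\right)\right) = -35971 - 8958 = -44929$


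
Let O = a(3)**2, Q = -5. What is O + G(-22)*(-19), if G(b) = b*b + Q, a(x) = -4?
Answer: -9085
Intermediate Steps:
G(b) = -5 + b**2 (G(b) = b*b - 5 = b**2 - 5 = -5 + b**2)
O = 16 (O = (-4)**2 = 16)
O + G(-22)*(-19) = 16 + (-5 + (-22)**2)*(-19) = 16 + (-5 + 484)*(-19) = 16 + 479*(-19) = 16 - 9101 = -9085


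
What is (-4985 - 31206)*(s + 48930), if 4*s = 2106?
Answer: -3579760383/2 ≈ -1.7899e+9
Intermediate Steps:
s = 1053/2 (s = (¼)*2106 = 1053/2 ≈ 526.50)
(-4985 - 31206)*(s + 48930) = (-4985 - 31206)*(1053/2 + 48930) = -36191*98913/2 = -3579760383/2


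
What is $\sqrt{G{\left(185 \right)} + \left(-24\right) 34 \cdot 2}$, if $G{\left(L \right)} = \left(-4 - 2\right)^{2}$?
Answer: $2 i \sqrt{399} \approx 39.95 i$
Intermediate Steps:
$G{\left(L \right)} = 36$ ($G{\left(L \right)} = \left(-6\right)^{2} = 36$)
$\sqrt{G{\left(185 \right)} + \left(-24\right) 34 \cdot 2} = \sqrt{36 + \left(-24\right) 34 \cdot 2} = \sqrt{36 - 1632} = \sqrt{-1596} = 2 i \sqrt{399}$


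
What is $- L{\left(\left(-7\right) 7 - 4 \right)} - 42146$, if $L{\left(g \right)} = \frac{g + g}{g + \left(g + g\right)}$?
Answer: $- \frac{126440}{3} \approx -42147.0$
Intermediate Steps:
$L{\left(g \right)} = \frac{2}{3}$ ($L{\left(g \right)} = \frac{2 g}{g + 2 g} = \frac{2 g}{3 g} = 2 g \frac{1}{3 g} = \frac{2}{3}$)
$- L{\left(\left(-7\right) 7 - 4 \right)} - 42146 = \left(-1\right) \frac{2}{3} - 42146 = - \frac{2}{3} - 42146 = - \frac{126440}{3}$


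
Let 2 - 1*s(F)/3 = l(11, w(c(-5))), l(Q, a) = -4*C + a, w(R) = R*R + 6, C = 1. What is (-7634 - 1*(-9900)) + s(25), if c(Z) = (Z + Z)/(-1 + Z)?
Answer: 6773/3 ≈ 2257.7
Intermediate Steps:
c(Z) = 2*Z/(-1 + Z) (c(Z) = (2*Z)/(-1 + Z) = 2*Z/(-1 + Z))
w(R) = 6 + R**2 (w(R) = R**2 + 6 = 6 + R**2)
l(Q, a) = -4 + a (l(Q, a) = -4*1 + a = -4 + a)
s(F) = -25/3 (s(F) = 6 - 3*(-4 + (6 + (2*(-5)/(-1 - 5))**2)) = 6 - 3*(-4 + (6 + (2*(-5)/(-6))**2)) = 6 - 3*(-4 + (6 + (2*(-5)*(-1/6))**2)) = 6 - 3*(-4 + (6 + (5/3)**2)) = 6 - 3*(-4 + (6 + 25/9)) = 6 - 3*(-4 + 79/9) = 6 - 3*43/9 = 6 - 43/3 = -25/3)
(-7634 - 1*(-9900)) + s(25) = (-7634 - 1*(-9900)) - 25/3 = (-7634 + 9900) - 25/3 = 2266 - 25/3 = 6773/3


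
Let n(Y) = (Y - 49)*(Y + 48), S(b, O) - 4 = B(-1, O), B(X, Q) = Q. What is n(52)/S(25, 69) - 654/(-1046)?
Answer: 180771/38179 ≈ 4.7348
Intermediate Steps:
S(b, O) = 4 + O
n(Y) = (-49 + Y)*(48 + Y)
n(52)/S(25, 69) - 654/(-1046) = (-2352 + 52² - 1*52)/(4 + 69) - 654/(-1046) = (-2352 + 2704 - 52)/73 - 654*(-1/1046) = 300*(1/73) + 327/523 = 300/73 + 327/523 = 180771/38179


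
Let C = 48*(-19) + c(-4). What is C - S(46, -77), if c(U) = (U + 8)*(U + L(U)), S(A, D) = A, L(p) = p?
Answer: -990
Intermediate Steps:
c(U) = 2*U*(8 + U) (c(U) = (U + 8)*(U + U) = (8 + U)*(2*U) = 2*U*(8 + U))
C = -944 (C = 48*(-19) + 2*(-4)*(8 - 4) = -912 + 2*(-4)*4 = -912 - 32 = -944)
C - S(46, -77) = -944 - 1*46 = -944 - 46 = -990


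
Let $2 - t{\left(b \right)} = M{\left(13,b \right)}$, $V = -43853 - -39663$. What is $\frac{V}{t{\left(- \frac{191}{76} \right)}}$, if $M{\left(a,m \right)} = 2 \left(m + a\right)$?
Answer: $\frac{159220}{721} \approx 220.83$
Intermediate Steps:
$M{\left(a,m \right)} = 2 a + 2 m$ ($M{\left(a,m \right)} = 2 \left(a + m\right) = 2 a + 2 m$)
$V = -4190$ ($V = -43853 + 39663 = -4190$)
$t{\left(b \right)} = -24 - 2 b$ ($t{\left(b \right)} = 2 - \left(2 \cdot 13 + 2 b\right) = 2 - \left(26 + 2 b\right) = -24 - 2 b$)
$\frac{V}{t{\left(- \frac{191}{76} \right)}} = - \frac{4190}{-24 - 2 \left(- \frac{191}{76}\right)} = - \frac{4190}{-24 - 2 \left(\left(-191\right) \frac{1}{76}\right)} = - \frac{4190}{-24 - - \frac{191}{38}} = - \frac{4190}{-24 + \frac{191}{38}} = - \frac{4190}{- \frac{721}{38}} = \left(-4190\right) \left(- \frac{38}{721}\right) = \frac{159220}{721}$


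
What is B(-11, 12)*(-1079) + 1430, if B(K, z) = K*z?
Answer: 143858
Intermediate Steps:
B(-11, 12)*(-1079) + 1430 = -11*12*(-1079) + 1430 = -132*(-1079) + 1430 = 142428 + 1430 = 143858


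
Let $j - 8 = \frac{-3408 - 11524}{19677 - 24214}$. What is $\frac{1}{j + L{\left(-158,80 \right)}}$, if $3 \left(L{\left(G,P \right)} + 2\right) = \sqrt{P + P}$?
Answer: $\frac{860637141}{6349569202} - \frac{61753107 \sqrt{10}}{3174784601} \approx 0.074033$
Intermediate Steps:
$L{\left(G,P \right)} = -2 + \frac{\sqrt{2} \sqrt{P}}{3}$ ($L{\left(G,P \right)} = -2 + \frac{\sqrt{P + P}}{3} = -2 + \frac{\sqrt{2 P}}{3} = -2 + \frac{\sqrt{2} \sqrt{P}}{3}$)
$j = \frac{51228}{4537}$ ($j = 8 + \frac{-3408 - 11524}{19677 - 24214} = 8 - \frac{14932}{-4537} = 8 - - \frac{14932}{4537} = 8 + \frac{14932}{4537} = \frac{51228}{4537} \approx 11.291$)
$\frac{1}{j + L{\left(-158,80 \right)}} = \frac{1}{\frac{51228}{4537} - \left(2 - \frac{\sqrt{2} \sqrt{80}}{3}\right)} = \frac{1}{\frac{51228}{4537} - \left(2 - \frac{\sqrt{2} \cdot 4 \sqrt{5}}{3}\right)} = \frac{1}{\frac{51228}{4537} - \left(2 - \frac{4 \sqrt{10}}{3}\right)} = \frac{1}{\frac{42154}{4537} + \frac{4 \sqrt{10}}{3}}$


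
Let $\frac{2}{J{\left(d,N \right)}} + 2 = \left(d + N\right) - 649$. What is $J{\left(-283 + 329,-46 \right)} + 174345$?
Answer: $\frac{113498593}{651} \approx 1.7435 \cdot 10^{5}$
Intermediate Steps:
$J{\left(d,N \right)} = \frac{2}{-651 + N + d}$ ($J{\left(d,N \right)} = \frac{2}{-2 - \left(649 - N - d\right)} = \frac{2}{-2 + \left(-649 + N + d\right)} = \frac{2}{-651 + N + d}$)
$J{\left(-283 + 329,-46 \right)} + 174345 = \frac{2}{-651 - 46 + \left(-283 + 329\right)} + 174345 = \frac{2}{-651 - 46 + 46} + 174345 = \frac{2}{-651} + 174345 = 2 \left(- \frac{1}{651}\right) + 174345 = - \frac{2}{651} + 174345 = \frac{113498593}{651}$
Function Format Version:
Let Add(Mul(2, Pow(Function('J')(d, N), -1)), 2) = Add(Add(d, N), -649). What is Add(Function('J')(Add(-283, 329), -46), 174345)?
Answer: Rational(113498593, 651) ≈ 1.7435e+5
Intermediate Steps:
Function('J')(d, N) = Mul(2, Pow(Add(-651, N, d), -1)) (Function('J')(d, N) = Mul(2, Pow(Add(-2, Add(Add(d, N), -649)), -1)) = Mul(2, Pow(Add(-2, Add(Add(N, d), -649)), -1)) = Mul(2, Pow(Add(-2, Add(-649, N, d)), -1)) = Mul(2, Pow(Add(-651, N, d), -1)))
Add(Function('J')(Add(-283, 329), -46), 174345) = Add(Mul(2, Pow(Add(-651, -46, Add(-283, 329)), -1)), 174345) = Add(Mul(2, Pow(Add(-651, -46, 46), -1)), 174345) = Add(Mul(2, Pow(-651, -1)), 174345) = Add(Mul(2, Rational(-1, 651)), 174345) = Add(Rational(-2, 651), 174345) = Rational(113498593, 651)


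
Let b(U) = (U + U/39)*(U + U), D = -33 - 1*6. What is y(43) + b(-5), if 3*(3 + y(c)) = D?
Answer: 1376/39 ≈ 35.282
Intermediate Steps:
D = -39 (D = -33 - 6 = -39)
y(c) = -16 (y(c) = -3 + (1/3)*(-39) = -3 - 13 = -16)
b(U) = 80*U**2/39 (b(U) = (U + U*(1/39))*(2*U) = (U + U/39)*(2*U) = (40*U/39)*(2*U) = 80*U**2/39)
y(43) + b(-5) = -16 + (80/39)*(-5)**2 = -16 + (80/39)*25 = -16 + 2000/39 = 1376/39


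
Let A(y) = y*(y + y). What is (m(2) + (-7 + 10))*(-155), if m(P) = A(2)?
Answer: -1705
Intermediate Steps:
A(y) = 2*y² (A(y) = y*(2*y) = 2*y²)
m(P) = 8 (m(P) = 2*2² = 2*4 = 8)
(m(2) + (-7 + 10))*(-155) = (8 + (-7 + 10))*(-155) = (8 + 3)*(-155) = 11*(-155) = -1705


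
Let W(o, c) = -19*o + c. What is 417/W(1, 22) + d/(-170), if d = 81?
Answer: 23549/170 ≈ 138.52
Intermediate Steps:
W(o, c) = c - 19*o
417/W(1, 22) + d/(-170) = 417/(22 - 19*1) + 81/(-170) = 417/(22 - 19) + 81*(-1/170) = 417/3 - 81/170 = 417*(⅓) - 81/170 = 139 - 81/170 = 23549/170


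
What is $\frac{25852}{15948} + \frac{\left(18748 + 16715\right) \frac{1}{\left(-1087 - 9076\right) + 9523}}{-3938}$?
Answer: $\frac{16430219141}{10048515840} \approx 1.6351$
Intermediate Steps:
$\frac{25852}{15948} + \frac{\left(18748 + 16715\right) \frac{1}{\left(-1087 - 9076\right) + 9523}}{-3938} = 25852 \cdot \frac{1}{15948} + \frac{35463}{-10163 + 9523} \left(- \frac{1}{3938}\right) = \frac{6463}{3987} + \frac{35463}{-640} \left(- \frac{1}{3938}\right) = \frac{6463}{3987} + 35463 \left(- \frac{1}{640}\right) \left(- \frac{1}{3938}\right) = \frac{6463}{3987} - - \frac{35463}{2520320} = \frac{6463}{3987} + \frac{35463}{2520320} = \frac{16430219141}{10048515840}$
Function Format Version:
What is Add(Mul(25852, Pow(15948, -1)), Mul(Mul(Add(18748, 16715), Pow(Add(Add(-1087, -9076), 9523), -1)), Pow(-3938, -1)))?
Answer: Rational(16430219141, 10048515840) ≈ 1.6351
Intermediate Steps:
Add(Mul(25852, Pow(15948, -1)), Mul(Mul(Add(18748, 16715), Pow(Add(Add(-1087, -9076), 9523), -1)), Pow(-3938, -1))) = Add(Mul(25852, Rational(1, 15948)), Mul(Mul(35463, Pow(Add(-10163, 9523), -1)), Rational(-1, 3938))) = Add(Rational(6463, 3987), Mul(Mul(35463, Pow(-640, -1)), Rational(-1, 3938))) = Add(Rational(6463, 3987), Mul(Mul(35463, Rational(-1, 640)), Rational(-1, 3938))) = Add(Rational(6463, 3987), Mul(Rational(-35463, 640), Rational(-1, 3938))) = Add(Rational(6463, 3987), Rational(35463, 2520320)) = Rational(16430219141, 10048515840)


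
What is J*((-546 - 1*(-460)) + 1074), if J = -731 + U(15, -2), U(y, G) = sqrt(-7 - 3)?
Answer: -722228 + 988*I*sqrt(10) ≈ -7.2223e+5 + 3124.3*I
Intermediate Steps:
U(y, G) = I*sqrt(10) (U(y, G) = sqrt(-10) = I*sqrt(10))
J = -731 + I*sqrt(10) ≈ -731.0 + 3.1623*I
J*((-546 - 1*(-460)) + 1074) = (-731 + I*sqrt(10))*((-546 - 1*(-460)) + 1074) = (-731 + I*sqrt(10))*((-546 + 460) + 1074) = (-731 + I*sqrt(10))*(-86 + 1074) = (-731 + I*sqrt(10))*988 = -722228 + 988*I*sqrt(10)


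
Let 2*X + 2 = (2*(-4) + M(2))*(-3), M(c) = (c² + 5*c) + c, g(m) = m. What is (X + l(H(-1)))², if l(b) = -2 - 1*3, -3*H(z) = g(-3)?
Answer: 324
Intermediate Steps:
H(z) = 1 (H(z) = -⅓*(-3) = 1)
M(c) = c² + 6*c
l(b) = -5 (l(b) = -2 - 3 = -5)
X = -13 (X = -1 + ((2*(-4) + 2*(6 + 2))*(-3))/2 = -1 + ((-8 + 2*8)*(-3))/2 = -1 + ((-8 + 16)*(-3))/2 = -1 + (8*(-3))/2 = -1 + (½)*(-24) = -1 - 12 = -13)
(X + l(H(-1)))² = (-13 - 5)² = (-18)² = 324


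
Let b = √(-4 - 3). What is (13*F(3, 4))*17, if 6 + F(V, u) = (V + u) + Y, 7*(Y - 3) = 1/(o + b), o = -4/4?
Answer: 49283/56 - 221*I*√7/56 ≈ 880.05 - 10.441*I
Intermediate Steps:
o = -1 (o = -4*¼ = -1)
b = I*√7 (b = √(-7) = I*√7 ≈ 2.6458*I)
Y = 3 + 1/(7*(-1 + I*√7)) ≈ 2.9821 - 0.047246*I
F(V, u) = -169/56 + V + u - I*√7/56 (F(V, u) = -6 + ((V + u) + (167/56 - I*√7/56)) = -6 + (167/56 + V + u - I*√7/56) = -169/56 + V + u - I*√7/56)
(13*F(3, 4))*17 = (13*(-169/56 + 3 + 4 - I*√7/56))*17 = (13*(223/56 - I*√7/56))*17 = (2899/56 - 13*I*√7/56)*17 = 49283/56 - 221*I*√7/56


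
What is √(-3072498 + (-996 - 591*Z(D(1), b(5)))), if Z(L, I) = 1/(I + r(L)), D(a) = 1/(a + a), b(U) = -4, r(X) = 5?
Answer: 3*I*√341565 ≈ 1753.3*I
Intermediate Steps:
D(a) = 1/(2*a)
Z(L, I) = 1/(5 + I) (Z(L, I) = 1/(I + 5) = 1/(5 + I))
√(-3072498 + (-996 - 591*Z(D(1), b(5)))) = √(-3072498 + (-996 - 591/(5 - 4))) = √(-3072498 + (-996 - 591/1)) = √(-3072498 + (-996 - 591*1)) = √(-3072498 + (-996 - 591)) = √(-3072498 - 1587) = √(-3074085) = 3*I*√341565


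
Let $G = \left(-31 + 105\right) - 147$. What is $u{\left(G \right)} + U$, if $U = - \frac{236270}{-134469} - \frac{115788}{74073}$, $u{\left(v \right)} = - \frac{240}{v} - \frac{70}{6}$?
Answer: $- \frac{1983844087297}{242372707767} \approx -8.1851$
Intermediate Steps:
$G = -73$ ($G = 74 - 147 = -73$)
$u{\left(v \right)} = - \frac{35}{3} - \frac{240}{v}$ ($u{\left(v \right)} = - \frac{240}{v} - \frac{35}{3} = - \frac{35}{3} - \frac{240}{v}$)
$U = \frac{643777046}{3320174079}$ ($U = \left(-236270\right) \left(- \frac{1}{134469}\right) - \frac{38596}{24691} = \frac{236270}{134469} - \frac{38596}{24691} = \frac{643777046}{3320174079} \approx 0.1939$)
$u{\left(G \right)} + U = \left(- \frac{35}{3} - \frac{240}{-73}\right) + \frac{643777046}{3320174079} = \left(- \frac{35}{3} - - \frac{240}{73}\right) + \frac{643777046}{3320174079} = \left(- \frac{35}{3} + \frac{240}{73}\right) + \frac{643777046}{3320174079} = - \frac{1835}{219} + \frac{643777046}{3320174079} = - \frac{1983844087297}{242372707767}$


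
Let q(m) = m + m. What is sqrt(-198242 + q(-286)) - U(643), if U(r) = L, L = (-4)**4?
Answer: -256 + I*sqrt(198814) ≈ -256.0 + 445.89*I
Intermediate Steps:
L = 256
U(r) = 256
q(m) = 2*m
sqrt(-198242 + q(-286)) - U(643) = sqrt(-198242 + 2*(-286)) - 1*256 = sqrt(-198242 - 572) - 256 = sqrt(-198814) - 256 = I*sqrt(198814) - 256 = -256 + I*sqrt(198814)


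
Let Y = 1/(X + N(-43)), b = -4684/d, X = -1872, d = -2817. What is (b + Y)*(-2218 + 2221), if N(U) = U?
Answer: 8967043/1798185 ≈ 4.9867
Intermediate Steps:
b = 4684/2817 (b = -4684/(-2817) = -4684*(-1/2817) = 4684/2817 ≈ 1.6628)
Y = -1/1915 (Y = 1/(-1872 - 43) = 1/(-1915) = -1/1915 ≈ -0.00052219)
(b + Y)*(-2218 + 2221) = (4684/2817 - 1/1915)*(-2218 + 2221) = (8967043/5394555)*3 = 8967043/1798185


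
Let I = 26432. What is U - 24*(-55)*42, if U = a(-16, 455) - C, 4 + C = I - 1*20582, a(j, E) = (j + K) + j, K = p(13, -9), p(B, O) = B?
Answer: 49575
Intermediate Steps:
K = 13
a(j, E) = 13 + 2*j (a(j, E) = (j + 13) + j = (13 + j) + j = 13 + 2*j)
C = 5846 (C = -4 + (26432 - 1*20582) = -4 + (26432 - 20582) = -4 + 5850 = 5846)
U = -5865 (U = (13 + 2*(-16)) - 1*5846 = (13 - 32) - 5846 = -19 - 5846 = -5865)
U - 24*(-55)*42 = -5865 - 24*(-55)*42 = -5865 + 1320*42 = -5865 + 55440 = 49575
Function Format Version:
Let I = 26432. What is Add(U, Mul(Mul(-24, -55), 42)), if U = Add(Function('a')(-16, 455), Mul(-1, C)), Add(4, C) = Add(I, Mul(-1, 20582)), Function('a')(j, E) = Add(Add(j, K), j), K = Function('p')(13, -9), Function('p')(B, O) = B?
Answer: 49575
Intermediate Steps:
K = 13
Function('a')(j, E) = Add(13, Mul(2, j)) (Function('a')(j, E) = Add(Add(j, 13), j) = Add(Add(13, j), j) = Add(13, Mul(2, j)))
C = 5846 (C = Add(-4, Add(26432, Mul(-1, 20582))) = Add(-4, Add(26432, -20582)) = Add(-4, 5850) = 5846)
U = -5865 (U = Add(Add(13, Mul(2, -16)), Mul(-1, 5846)) = Add(Add(13, -32), -5846) = Add(-19, -5846) = -5865)
Add(U, Mul(Mul(-24, -55), 42)) = Add(-5865, Mul(Mul(-24, -55), 42)) = Add(-5865, Mul(1320, 42)) = Add(-5865, 55440) = 49575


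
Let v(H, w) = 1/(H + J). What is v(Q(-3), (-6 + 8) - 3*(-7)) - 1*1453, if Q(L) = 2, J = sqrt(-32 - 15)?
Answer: (-1453*sqrt(47) + 2905*I)/(sqrt(47) - 2*I) ≈ -1453.0 - 0.13442*I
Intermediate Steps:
J = I*sqrt(47) (J = sqrt(-47) = I*sqrt(47) ≈ 6.8557*I)
v(H, w) = 1/(H + I*sqrt(47))
v(Q(-3), (-6 + 8) - 3*(-7)) - 1*1453 = 1/(2 + I*sqrt(47)) - 1*1453 = 1/(2 + I*sqrt(47)) - 1453 = -1453 + 1/(2 + I*sqrt(47))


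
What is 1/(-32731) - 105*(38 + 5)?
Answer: -147780466/32731 ≈ -4515.0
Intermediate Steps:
1/(-32731) - 105*(38 + 5) = -1/32731 - 105*43 = -1/32731 - 4515 = -147780466/32731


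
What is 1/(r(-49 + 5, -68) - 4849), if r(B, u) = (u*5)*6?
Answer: -1/6889 ≈ -0.00014516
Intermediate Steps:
r(B, u) = 30*u (r(B, u) = (5*u)*6 = 30*u)
1/(r(-49 + 5, -68) - 4849) = 1/(30*(-68) - 4849) = 1/(-2040 - 4849) = 1/(-6889) = -1/6889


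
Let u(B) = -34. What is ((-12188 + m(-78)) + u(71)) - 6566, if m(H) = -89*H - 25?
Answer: -11871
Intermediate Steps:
m(H) = -25 - 89*H
((-12188 + m(-78)) + u(71)) - 6566 = ((-12188 + (-25 - 89*(-78))) - 34) - 6566 = ((-12188 + (-25 + 6942)) - 34) - 6566 = ((-12188 + 6917) - 34) - 6566 = (-5271 - 34) - 6566 = -5305 - 6566 = -11871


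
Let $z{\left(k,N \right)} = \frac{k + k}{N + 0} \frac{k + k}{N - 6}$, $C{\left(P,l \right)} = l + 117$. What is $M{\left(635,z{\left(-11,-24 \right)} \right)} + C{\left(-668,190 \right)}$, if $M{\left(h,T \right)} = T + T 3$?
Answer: $\frac{13936}{45} \approx 309.69$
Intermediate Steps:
$C{\left(P,l \right)} = 117 + l$
$z{\left(k,N \right)} = \frac{4 k^{2}}{N \left(-6 + N\right)}$ ($z{\left(k,N \right)} = \frac{2 k}{N} \frac{2 k}{-6 + N} = \frac{4 k^{2}}{N \left(-6 + N\right)}$)
$M{\left(h,T \right)} = 4 T$ ($M{\left(h,T \right)} = T + 3 T = 4 T$)
$M{\left(635,z{\left(-11,-24 \right)} \right)} + C{\left(-668,190 \right)} = 4 \frac{4 \left(-11\right)^{2}}{\left(-24\right) \left(-6 - 24\right)} + \left(117 + 190\right) = 4 \cdot 4 \left(- \frac{1}{24}\right) 121 \frac{1}{-30} + 307 = 4 \cdot 4 \left(- \frac{1}{24}\right) 121 \left(- \frac{1}{30}\right) + 307 = 4 \cdot \frac{121}{180} + 307 = \frac{121}{45} + 307 = \frac{13936}{45}$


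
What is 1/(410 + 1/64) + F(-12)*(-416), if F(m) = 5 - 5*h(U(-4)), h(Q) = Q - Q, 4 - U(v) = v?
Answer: -54581216/26241 ≈ -2080.0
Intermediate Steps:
U(v) = 4 - v
h(Q) = 0
F(m) = 5 (F(m) = 5 - 5*0 = 5 + 0 = 5)
1/(410 + 1/64) + F(-12)*(-416) = 1/(410 + 1/64) + 5*(-416) = 1/(410 + 1/64) - 2080 = 1/(26241/64) - 2080 = 64/26241 - 2080 = -54581216/26241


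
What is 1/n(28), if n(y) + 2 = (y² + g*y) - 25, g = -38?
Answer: -1/307 ≈ -0.0032573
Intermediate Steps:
n(y) = -27 + y² - 38*y (n(y) = -2 + ((y² - 38*y) - 25) = -2 + (-25 + y² - 38*y) = -27 + y² - 38*y)
1/n(28) = 1/(-27 + 28² - 38*28) = 1/(-27 + 784 - 1064) = 1/(-307) = -1/307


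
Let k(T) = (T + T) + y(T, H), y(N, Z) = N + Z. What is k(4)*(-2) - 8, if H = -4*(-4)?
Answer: -64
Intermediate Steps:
H = 16
k(T) = 16 + 3*T (k(T) = (T + T) + (T + 16) = 2*T + (16 + T) = 16 + 3*T)
k(4)*(-2) - 8 = (16 + 3*4)*(-2) - 8 = (16 + 12)*(-2) - 8 = 28*(-2) - 8 = -56 - 8 = -64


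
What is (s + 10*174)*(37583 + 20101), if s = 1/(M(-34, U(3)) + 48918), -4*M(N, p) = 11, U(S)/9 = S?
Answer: 853848961152/8507 ≈ 1.0037e+8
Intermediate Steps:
U(S) = 9*S
M(N, p) = -11/4 (M(N, p) = -1/4*11 = -11/4)
s = 4/195661 (s = 1/(-11/4 + 48918) = 1/(195661/4) = 4/195661 ≈ 2.0444e-5)
(s + 10*174)*(37583 + 20101) = (4/195661 + 10*174)*(37583 + 20101) = (4/195661 + 1740)*57684 = (340450144/195661)*57684 = 853848961152/8507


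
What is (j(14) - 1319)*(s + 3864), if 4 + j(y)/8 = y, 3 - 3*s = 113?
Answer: -4742066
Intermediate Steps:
s = -110/3 (s = 1 - ⅓*113 = 1 - 113/3 = -110/3 ≈ -36.667)
j(y) = -32 + 8*y
(j(14) - 1319)*(s + 3864) = ((-32 + 8*14) - 1319)*(-110/3 + 3864) = ((-32 + 112) - 1319)*(11482/3) = (80 - 1319)*(11482/3) = -1239*11482/3 = -4742066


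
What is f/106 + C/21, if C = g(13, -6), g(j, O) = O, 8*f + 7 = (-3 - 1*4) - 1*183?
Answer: -3075/5936 ≈ -0.51803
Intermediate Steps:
f = -197/8 (f = -7/8 + ((-3 - 1*4) - 1*183)/8 = -7/8 + ((-3 - 4) - 183)/8 = -7/8 + (-7 - 183)/8 = -7/8 + (1/8)*(-190) = -7/8 - 95/4 = -197/8 ≈ -24.625)
C = -6
f/106 + C/21 = -197/8/106 - 6/21 = -197/8*1/106 - 6*1/21 = -197/848 - 2/7 = -3075/5936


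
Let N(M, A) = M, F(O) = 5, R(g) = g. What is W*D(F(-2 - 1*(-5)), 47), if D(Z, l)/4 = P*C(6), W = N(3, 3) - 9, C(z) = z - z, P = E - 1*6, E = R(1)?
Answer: 0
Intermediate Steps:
E = 1
P = -5 (P = 1 - 1*6 = 1 - 6 = -5)
C(z) = 0
W = -6 (W = 3 - 9 = -6)
D(Z, l) = 0 (D(Z, l) = 4*(-5*0) = 4*0 = 0)
W*D(F(-2 - 1*(-5)), 47) = -6*0 = 0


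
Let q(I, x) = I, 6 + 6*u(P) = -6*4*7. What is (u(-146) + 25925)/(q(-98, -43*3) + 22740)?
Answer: 12948/11321 ≈ 1.1437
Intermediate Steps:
u(P) = -29 (u(P) = -1 + (-6*4*7)/6 = -1 + (-24*7)/6 = -1 + (1/6)*(-168) = -1 - 28 = -29)
(u(-146) + 25925)/(q(-98, -43*3) + 22740) = (-29 + 25925)/(-98 + 22740) = 25896/22642 = 25896*(1/22642) = 12948/11321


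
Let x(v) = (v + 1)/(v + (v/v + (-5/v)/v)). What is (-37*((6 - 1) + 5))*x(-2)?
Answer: -1480/9 ≈ -164.44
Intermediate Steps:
x(v) = (1 + v)/(1 + v - 5/v²) (x(v) = (1 + v)/(v + (1 - 5/v²)) = (1 + v)/(1 + v - 5/v²))
(-37*((6 - 1) + 5))*x(-2) = (-37*((6 - 1) + 5))*((-2)²*(1 - 2)/(-5 + (-2)² + (-2)³)) = (-37*(5 + 5))*(4*(-1)/(-5 + 4 - 8)) = (-37*10)*(4*(-1)/(-9)) = -1480*(-1)*(-1)/9 = -370*4/9 = -1480/9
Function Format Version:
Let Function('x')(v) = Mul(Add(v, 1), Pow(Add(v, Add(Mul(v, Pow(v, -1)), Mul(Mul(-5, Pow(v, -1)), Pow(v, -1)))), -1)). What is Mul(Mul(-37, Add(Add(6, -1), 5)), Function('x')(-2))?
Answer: Rational(-1480, 9) ≈ -164.44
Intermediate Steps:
Function('x')(v) = Mul(Pow(Add(1, v, Mul(-5, Pow(v, -2))), -1), Add(1, v)) (Function('x')(v) = Mul(Add(1, v), Pow(Add(v, Add(1, Mul(-5, Pow(v, -2)))), -1)) = Mul(Add(1, v), Pow(Add(1, v, Mul(-5, Pow(v, -2))), -1)) = Mul(Pow(Add(1, v, Mul(-5, Pow(v, -2))), -1), Add(1, v)))
Mul(Mul(-37, Add(Add(6, -1), 5)), Function('x')(-2)) = Mul(Mul(-37, Add(Add(6, -1), 5)), Mul(Pow(-2, 2), Pow(Add(-5, Pow(-2, 2), Pow(-2, 3)), -1), Add(1, -2))) = Mul(Mul(-37, Add(5, 5)), Mul(4, Pow(Add(-5, 4, -8), -1), -1)) = Mul(Mul(-37, 10), Mul(4, Pow(-9, -1), -1)) = Mul(-370, Mul(4, Rational(-1, 9), -1)) = Mul(-370, Rational(4, 9)) = Rational(-1480, 9)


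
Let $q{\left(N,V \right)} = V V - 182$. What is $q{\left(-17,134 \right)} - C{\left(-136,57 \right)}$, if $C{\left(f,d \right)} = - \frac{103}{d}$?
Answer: $\frac{1013221}{57} \approx 17776.0$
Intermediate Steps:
$q{\left(N,V \right)} = -182 + V^{2}$ ($q{\left(N,V \right)} = V^{2} - 182 = -182 + V^{2}$)
$q{\left(-17,134 \right)} - C{\left(-136,57 \right)} = \left(-182 + 134^{2}\right) - - \frac{103}{57} = \left(-182 + 17956\right) - \left(-103\right) \frac{1}{57} = 17774 - - \frac{103}{57} = 17774 + \frac{103}{57} = \frac{1013221}{57}$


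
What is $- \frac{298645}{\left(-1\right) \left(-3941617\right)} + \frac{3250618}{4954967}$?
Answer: $\frac{11332915049591}{19530582161639} \approx 0.58027$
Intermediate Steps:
$- \frac{298645}{\left(-1\right) \left(-3941617\right)} + \frac{3250618}{4954967} = - \frac{298645}{3941617} + 3250618 \cdot \frac{1}{4954967} = \left(-298645\right) \frac{1}{3941617} + \frac{3250618}{4954967} = - \frac{298645}{3941617} + \frac{3250618}{4954967} = \frac{11332915049591}{19530582161639}$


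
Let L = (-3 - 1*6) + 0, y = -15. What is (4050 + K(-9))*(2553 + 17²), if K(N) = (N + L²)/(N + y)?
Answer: 11501574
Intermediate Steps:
L = -9 (L = (-3 - 6) + 0 = -9 + 0 = -9)
K(N) = (81 + N)/(-15 + N) (K(N) = (N + (-9)²)/(N - 15) = (N + 81)/(-15 + N) = (81 + N)/(-15 + N))
(4050 + K(-9))*(2553 + 17²) = (4050 + (81 - 9)/(-15 - 9))*(2553 + 17²) = (4050 + 72/(-24))*(2553 + 289) = (4050 - 1/24*72)*2842 = (4050 - 3)*2842 = 4047*2842 = 11501574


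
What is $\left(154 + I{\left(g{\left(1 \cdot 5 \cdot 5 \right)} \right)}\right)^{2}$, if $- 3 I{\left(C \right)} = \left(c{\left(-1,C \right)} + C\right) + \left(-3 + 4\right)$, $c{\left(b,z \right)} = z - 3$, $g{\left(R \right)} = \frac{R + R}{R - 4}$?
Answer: $\frac{93006736}{3969} \approx 23433.0$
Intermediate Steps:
$g{\left(R \right)} = \frac{2 R}{-4 + R}$
$c{\left(b,z \right)} = -3 + z$ ($c{\left(b,z \right)} = z - 3 = -3 + z$)
$I{\left(C \right)} = \frac{2}{3} - \frac{2 C}{3}$ ($I{\left(C \right)} = - \frac{\left(\left(-3 + C\right) + C\right) + \left(-3 + 4\right)}{3} = - \frac{\left(-3 + 2 C\right) + 1}{3} = - \frac{-2 + 2 C}{3} = \frac{2}{3} - \frac{2 C}{3}$)
$\left(154 + I{\left(g{\left(1 \cdot 5 \cdot 5 \right)} \right)}\right)^{2} = \left(154 + \left(\frac{2}{3} - \frac{2 \frac{2 \cdot 1 \cdot 5 \cdot 5}{-4 + 1 \cdot 5 \cdot 5}}{3}\right)\right)^{2} = \left(154 + \left(\frac{2}{3} - \frac{2 \frac{2 \cdot 5 \cdot 5}{-4 + 5 \cdot 5}}{3}\right)\right)^{2} = \left(154 + \left(\frac{2}{3} - \frac{2 \cdot 2 \cdot 25 \frac{1}{-4 + 25}}{3}\right)\right)^{2} = \left(154 + \left(\frac{2}{3} - \frac{2 \cdot 2 \cdot 25 \cdot \frac{1}{21}}{3}\right)\right)^{2} = \left(154 + \left(\frac{2}{3} - \frac{100}{63}\right)\right)^{2} = \left(154 - \frac{58}{63}\right)^{2} = \left(\frac{9644}{63}\right)^{2} = \frac{93006736}{3969}$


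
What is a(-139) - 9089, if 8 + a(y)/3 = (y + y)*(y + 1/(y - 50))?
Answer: 6729497/63 ≈ 1.0682e+5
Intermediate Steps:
a(y) = -24 + 6*y*(y + 1/(-50 + y)) (a(y) = -24 + 3*((y + y)*(y + 1/(y - 50))) = -24 + 3*((2*y)*(y + 1/(-50 + y))) = -24 + 3*(2*y*(y + 1/(-50 + y))) = -24 + 6*y*(y + 1/(-50 + y)))
a(-139) - 9089 = 6*(200 + (-139)³ - 50*(-139)² - 3*(-139))/(-50 - 139) - 9089 = 6*(200 - 2685619 - 50*19321 + 417)/(-189) - 9089 = 6*(-1/189)*(200 - 2685619 - 966050 + 417) - 9089 = 6*(-1/189)*(-3651052) - 9089 = 7302104/63 - 9089 = 6729497/63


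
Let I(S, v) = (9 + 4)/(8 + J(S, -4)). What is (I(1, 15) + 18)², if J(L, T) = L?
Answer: 30625/81 ≈ 378.09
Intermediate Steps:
I(S, v) = 13/(8 + S) (I(S, v) = (9 + 4)/(8 + S) = 13/(8 + S))
(I(1, 15) + 18)² = (13/(8 + 1) + 18)² = (13/9 + 18)² = (175/9)² = 30625/81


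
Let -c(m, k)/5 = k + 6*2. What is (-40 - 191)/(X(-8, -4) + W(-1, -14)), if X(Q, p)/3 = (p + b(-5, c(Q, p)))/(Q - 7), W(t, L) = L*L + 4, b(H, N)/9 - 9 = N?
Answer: -1155/1283 ≈ -0.90023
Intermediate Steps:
c(m, k) = -60 - 5*k (c(m, k) = -5*(k + 6*2) = -5*(k + 12) = -5*(12 + k) = -60 - 5*k)
b(H, N) = 81 + 9*N
W(t, L) = 4 + L² (W(t, L) = L² + 4 = 4 + L²)
X(Q, p) = 3*(-459 - 44*p)/(-7 + Q) (X(Q, p) = 3*((p + (81 + 9*(-60 - 5*p)))/(Q - 7)) = 3*((p + (81 + (-540 - 45*p)))/(-7 + Q)) = 3*((p + (-459 - 45*p))/(-7 + Q)) = 3*((-459 - 44*p)/(-7 + Q)) = 3*(-459 - 44*p)/(-7 + Q))
(-40 - 191)/(X(-8, -4) + W(-1, -14)) = (-40 - 191)/(3*(-459 - 44*(-4))/(-7 - 8) + (4 + (-14)²)) = -231/(3*(-459 + 176)/(-15) + (4 + 196)) = -231/(3*(-1/15)*(-283) + 200) = -231/(283/5 + 200) = -231/1283/5 = -231*5/1283 = -1155/1283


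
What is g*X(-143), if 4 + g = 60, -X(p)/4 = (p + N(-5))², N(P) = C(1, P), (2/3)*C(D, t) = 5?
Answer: -4112696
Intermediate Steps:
C(D, t) = 15/2 (C(D, t) = (3/2)*5 = 15/2)
N(P) = 15/2
X(p) = -4*(15/2 + p)² (X(p) = -4*(p + 15/2)² = -4*(15/2 + p)²)
g = 56 (g = -4 + 60 = 56)
g*X(-143) = 56*(-(15 + 2*(-143))²) = 56*(-(15 - 286)²) = 56*(-1*(-271)²) = 56*(-1*73441) = 56*(-73441) = -4112696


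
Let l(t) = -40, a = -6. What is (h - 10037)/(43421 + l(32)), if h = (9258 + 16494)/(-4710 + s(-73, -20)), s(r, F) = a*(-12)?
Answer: -7762893/33533513 ≈ -0.23150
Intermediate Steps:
s(r, F) = 72 (s(r, F) = -6*(-12) = 72)
h = -4292/773 (h = (9258 + 16494)/(-4710 + 72) = 25752/(-4638) = 25752*(-1/4638) = -4292/773 ≈ -5.5524)
(h - 10037)/(43421 + l(32)) = (-4292/773 - 10037)/(43421 - 40) = -7762893/773/43381 = -7762893/773*1/43381 = -7762893/33533513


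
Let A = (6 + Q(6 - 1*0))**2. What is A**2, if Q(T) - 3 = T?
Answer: 50625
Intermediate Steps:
Q(T) = 3 + T
A = 225 (A = (6 + (3 + (6 - 1*0)))**2 = (6 + (3 + (6 + 0)))**2 = (6 + (3 + 6))**2 = (6 + 9)**2 = 15**2 = 225)
A**2 = 225**2 = 50625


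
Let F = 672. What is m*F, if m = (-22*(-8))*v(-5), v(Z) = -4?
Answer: -473088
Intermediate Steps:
m = -704 (m = -22*(-8)*(-4) = 176*(-4) = -704)
m*F = -704*672 = -473088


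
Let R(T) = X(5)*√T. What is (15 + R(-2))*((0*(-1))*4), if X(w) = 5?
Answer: 0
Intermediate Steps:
R(T) = 5*√T
(15 + R(-2))*((0*(-1))*4) = (15 + 5*√(-2))*((0*(-1))*4) = (15 + 5*(I*√2))*(0*4) = (15 + 5*I*√2)*0 = 0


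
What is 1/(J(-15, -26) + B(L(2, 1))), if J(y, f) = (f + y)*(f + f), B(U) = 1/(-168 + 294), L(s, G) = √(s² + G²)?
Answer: 126/268633 ≈ 0.00046904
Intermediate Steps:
L(s, G) = √(G² + s²)
B(U) = 1/126
J(y, f) = 2*f*(f + y) (J(y, f) = (f + y)*(2*f) = 2*f*(f + y))
1/(J(-15, -26) + B(L(2, 1))) = 1/(2*(-26)*(-26 - 15) + 1/126) = 1/(2*(-26)*(-41) + 1/126) = 1/(2132 + 1/126) = 1/(268633/126) = 126/268633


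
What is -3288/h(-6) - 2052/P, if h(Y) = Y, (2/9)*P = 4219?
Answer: 2311556/4219 ≈ 547.89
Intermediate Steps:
P = 37971/2 (P = (9/2)*4219 = 37971/2 ≈ 18986.)
-3288/h(-6) - 2052/P = -3288/(-6) - 2052/37971/2 = -3288*(-1/6) - 2052*2/37971 = 548 - 456/4219 = 2311556/4219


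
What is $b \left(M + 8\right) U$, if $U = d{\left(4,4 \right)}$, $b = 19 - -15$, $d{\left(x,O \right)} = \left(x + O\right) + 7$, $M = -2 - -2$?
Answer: $4080$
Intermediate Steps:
$M = 0$ ($M = -2 + 2 = 0$)
$d{\left(x,O \right)} = 7 + O + x$ ($d{\left(x,O \right)} = \left(O + x\right) + 7 = 7 + O + x$)
$b = 34$ ($b = 19 + 15 = 34$)
$U = 15$ ($U = 7 + 4 + 4 = 15$)
$b \left(M + 8\right) U = 34 \left(0 + 8\right) 15 = 34 \cdot 8 \cdot 15 = 272 \cdot 15 = 4080$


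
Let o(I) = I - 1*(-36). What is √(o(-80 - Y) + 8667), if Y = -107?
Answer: 3*√970 ≈ 93.434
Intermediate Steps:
o(I) = 36 + I (o(I) = I + 36 = 36 + I)
√(o(-80 - Y) + 8667) = √((36 + (-80 - 1*(-107))) + 8667) = √((36 + (-80 + 107)) + 8667) = √((36 + 27) + 8667) = √(63 + 8667) = √8730 = 3*√970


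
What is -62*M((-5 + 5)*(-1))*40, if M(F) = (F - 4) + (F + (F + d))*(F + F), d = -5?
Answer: 9920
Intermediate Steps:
M(F) = -4 + F + 2*F*(-5 + 2*F) (M(F) = (F - 4) + (F + (F - 5))*(F + F) = (-4 + F) + (F + (-5 + F))*(2*F) = (-4 + F) + (-5 + 2*F)*(2*F) = (-4 + F) + 2*F*(-5 + 2*F) = -4 + F + 2*F*(-5 + 2*F))
-62*M((-5 + 5)*(-1))*40 = -62*(-4 - 9*(-5 + 5)*(-1) + 4*((-5 + 5)*(-1))²)*40 = -62*(-4 - 0*(-1) + 4*(0*(-1))²)*40 = -62*(-4 - 9*0 + 4*0²)*40 = -62*(-4 + 0 + 4*0)*40 = -62*(-4 + 0 + 0)*40 = -62*(-4)*40 = 248*40 = 9920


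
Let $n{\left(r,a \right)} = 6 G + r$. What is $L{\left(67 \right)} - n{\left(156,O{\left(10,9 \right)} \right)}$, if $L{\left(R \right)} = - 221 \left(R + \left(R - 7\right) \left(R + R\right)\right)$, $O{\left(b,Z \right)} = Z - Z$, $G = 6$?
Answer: $-1791839$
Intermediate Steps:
$O{\left(b,Z \right)} = 0$
$n{\left(r,a \right)} = 36 + r$ ($n{\left(r,a \right)} = 6 \cdot 6 + r = 36 + r$)
$L{\left(R \right)} = - 221 R - 442 R \left(-7 + R\right)$ ($L{\left(R \right)} = - 221 \left(R + \left(-7 + R\right) 2 R\right) = - 221 \left(R + 2 R \left(-7 + R\right)\right) = - 221 R - 442 R \left(-7 + R\right)$)
$L{\left(67 \right)} - n{\left(156,O{\left(10,9 \right)} \right)} = 221 \cdot 67 \left(13 - 134\right) - \left(36 + 156\right) = 221 \cdot 67 \left(13 - 134\right) - 192 = 221 \cdot 67 \left(-121\right) - 192 = -1791647 - 192 = -1791839$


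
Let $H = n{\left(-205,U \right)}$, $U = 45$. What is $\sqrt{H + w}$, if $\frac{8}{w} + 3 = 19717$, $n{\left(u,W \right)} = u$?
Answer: $\frac{i \sqrt{19917852617}}{9857} \approx 14.318 i$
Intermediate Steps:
$H = -205$
$w = \frac{4}{9857}$ ($w = \frac{8}{-3 + 19717} = \frac{8}{19714} = 8 \cdot \frac{1}{19714} = \frac{4}{9857} \approx 0.0004058$)
$\sqrt{H + w} = \sqrt{-205 + \frac{4}{9857}} = \sqrt{- \frac{2020681}{9857}} = \frac{i \sqrt{19917852617}}{9857}$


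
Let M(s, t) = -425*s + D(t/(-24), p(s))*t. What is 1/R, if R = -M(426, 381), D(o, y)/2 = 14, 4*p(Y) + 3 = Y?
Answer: 1/170382 ≈ 5.8692e-6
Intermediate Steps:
p(Y) = -¾ + Y/4
D(o, y) = 28 (D(o, y) = 2*14 = 28)
M(s, t) = -425*s + 28*t
R = 170382 (R = -(-425*426 + 28*381) = -(-181050 + 10668) = -1*(-170382) = 170382)
1/R = 1/170382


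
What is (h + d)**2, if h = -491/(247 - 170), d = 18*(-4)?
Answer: 36421225/5929 ≈ 6142.9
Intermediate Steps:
d = -72
h = -491/77 ≈ -6.3766
(h + d)**2 = (-491/77 - 72)**2 = (-6035/77)**2 = 36421225/5929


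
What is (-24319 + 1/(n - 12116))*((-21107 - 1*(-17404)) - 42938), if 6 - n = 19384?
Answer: 11907487520089/10498 ≈ 1.1343e+9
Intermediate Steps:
n = -19378 (n = 6 - 1*19384 = 6 - 19384 = -19378)
(-24319 + 1/(n - 12116))*((-21107 - 1*(-17404)) - 42938) = (-24319 + 1/(-19378 - 12116))*((-21107 - 1*(-17404)) - 42938) = (-24319 + 1/(-31494))*((-21107 + 17404) - 42938) = (-24319 - 1/31494)*(-3703 - 42938) = -765902587/31494*(-46641) = 11907487520089/10498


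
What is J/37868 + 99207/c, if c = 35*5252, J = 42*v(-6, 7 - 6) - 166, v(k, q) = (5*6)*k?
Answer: 584144339/1740223940 ≈ 0.33567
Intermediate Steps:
v(k, q) = 30*k
J = -7726 (J = 42*(30*(-6)) - 166 = 42*(-180) - 166 = -7560 - 166 = -7726)
c = 183820
J/37868 + 99207/c = -7726/37868 + 99207/183820 = -7726*1/37868 + 99207*(1/183820) = -3863/18934 + 99207/183820 = 584144339/1740223940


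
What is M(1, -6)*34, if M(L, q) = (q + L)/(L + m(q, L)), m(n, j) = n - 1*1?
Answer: 85/3 ≈ 28.333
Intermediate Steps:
m(n, j) = -1 + n (m(n, j) = n - 1 = -1 + n)
M(L, q) = (L + q)/(-1 + L + q) (M(L, q) = (q + L)/(L + (-1 + q)) = (L + q)/(-1 + L + q))
M(1, -6)*34 = ((1 - 6)/(-1 + 1 - 6))*34 = (-5/(-6))*34 = -⅙*(-5)*34 = (⅚)*34 = 85/3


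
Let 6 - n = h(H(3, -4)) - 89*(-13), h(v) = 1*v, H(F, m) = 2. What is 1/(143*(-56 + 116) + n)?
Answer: 1/7427 ≈ 0.00013464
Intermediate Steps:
h(v) = v
n = -1153 (n = 6 - (2 - 89*(-13)) = 6 - (2 + 1157) = 6 - 1*1159 = 6 - 1159 = -1153)
1/(143*(-56 + 116) + n) = 1/(143*(-56 + 116) - 1153) = 1/(143*60 - 1153) = 1/(8580 - 1153) = 1/7427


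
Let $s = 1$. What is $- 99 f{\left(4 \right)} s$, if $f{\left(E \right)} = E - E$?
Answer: $0$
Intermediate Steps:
$f{\left(E \right)} = 0$
$- 99 f{\left(4 \right)} s = \left(-99\right) 0 \cdot 1 = 0 \cdot 1 = 0$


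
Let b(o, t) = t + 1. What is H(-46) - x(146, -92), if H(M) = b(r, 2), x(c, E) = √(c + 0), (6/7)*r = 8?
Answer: 3 - √146 ≈ -9.0830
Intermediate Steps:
r = 28/3 (r = (7/6)*8 = 28/3 ≈ 9.3333)
b(o, t) = 1 + t
x(c, E) = √c
H(M) = 3 (H(M) = 1 + 2 = 3)
H(-46) - x(146, -92) = 3 - √146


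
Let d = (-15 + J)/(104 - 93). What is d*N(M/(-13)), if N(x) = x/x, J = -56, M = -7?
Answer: -71/11 ≈ -6.4545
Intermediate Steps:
N(x) = 1
d = -71/11 (d = (-15 - 56)/(104 - 93) = -71/11 ≈ -6.4545)
d*N(M/(-13)) = -71/11*1 = -71/11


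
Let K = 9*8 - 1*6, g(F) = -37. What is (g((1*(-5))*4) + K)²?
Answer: 841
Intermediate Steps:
K = 66 (K = 72 - 6 = 66)
(g((1*(-5))*4) + K)² = (-37 + 66)² = 29² = 841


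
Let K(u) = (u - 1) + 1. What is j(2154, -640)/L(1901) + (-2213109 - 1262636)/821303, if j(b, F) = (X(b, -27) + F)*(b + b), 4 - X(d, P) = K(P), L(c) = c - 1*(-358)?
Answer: -34326972417/29449579 ≈ -1165.6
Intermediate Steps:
K(u) = u (K(u) = (-1 + u) + 1 = u)
L(c) = 358 + c (L(c) = c + 358 = 358 + c)
X(d, P) = 4 - P
j(b, F) = 2*b*(31 + F) (j(b, F) = ((4 - 1*(-27)) + F)*(b + b) = ((4 + 27) + F)*(2*b) = (31 + F)*(2*b) = 2*b*(31 + F))
j(2154, -640)/L(1901) + (-2213109 - 1262636)/821303 = (2*2154*(31 - 640))/(358 + 1901) + (-2213109 - 1262636)/821303 = (2*2154*(-609))/2259 - 3475745*1/821303 = -2623572*1/2259 - 496535/117329 = -291508/251 - 496535/117329 = -34326972417/29449579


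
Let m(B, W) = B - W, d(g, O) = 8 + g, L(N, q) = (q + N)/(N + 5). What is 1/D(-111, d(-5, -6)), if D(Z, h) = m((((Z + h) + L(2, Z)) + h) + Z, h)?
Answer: -7/1642 ≈ -0.0042631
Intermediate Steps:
L(N, q) = (N + q)/(5 + N)
D(Z, h) = 2/7 + h + 15*Z/7 (D(Z, h) = ((((Z + h) + (2 + Z)/(5 + 2)) + h) + Z) - h = ((((Z + h) + (2 + Z)/7) + h) + Z) - h = ((((Z + h) + (2/7 + Z/7)) + h) + Z) - h = (((2/7 + h + 8*Z/7) + h) + Z) - h = ((2/7 + 2*h + 8*Z/7) + Z) - h = (2/7 + 2*h + 15*Z/7) - h = 2/7 + h + 15*Z/7)
1/D(-111, d(-5, -6)) = 1/(2/7 + (8 - 5) + (15/7)*(-111)) = 1/(2/7 + 3 - 1665/7) = 1/(-1642/7) = -7/1642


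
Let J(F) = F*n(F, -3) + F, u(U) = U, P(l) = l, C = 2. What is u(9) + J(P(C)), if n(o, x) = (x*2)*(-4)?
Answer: 59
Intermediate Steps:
n(o, x) = -8*x (n(o, x) = (2*x)*(-4) = -8*x)
J(F) = 25*F (J(F) = F*(-8*(-3)) + F = F*24 + F = 24*F + F = 25*F)
u(9) + J(P(C)) = 9 + 25*2 = 9 + 50 = 59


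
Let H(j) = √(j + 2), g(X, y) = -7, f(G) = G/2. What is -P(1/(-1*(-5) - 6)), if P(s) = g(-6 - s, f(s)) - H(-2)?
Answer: 7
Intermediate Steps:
f(G) = G/2 (f(G) = G*(½) = G/2)
H(j) = √(2 + j)
P(s) = -7 (P(s) = -7 - √(2 - 2) = -7 - √0 = -7 - 1*0 = -7 + 0 = -7)
-P(1/(-1*(-5) - 6)) = -1*(-7) = 7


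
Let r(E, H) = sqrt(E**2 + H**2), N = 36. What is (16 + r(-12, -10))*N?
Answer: 576 + 72*sqrt(61) ≈ 1138.3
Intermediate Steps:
(16 + r(-12, -10))*N = (16 + sqrt((-12)**2 + (-10)**2))*36 = (16 + sqrt(144 + 100))*36 = (16 + sqrt(244))*36 = (16 + 2*sqrt(61))*36 = 576 + 72*sqrt(61)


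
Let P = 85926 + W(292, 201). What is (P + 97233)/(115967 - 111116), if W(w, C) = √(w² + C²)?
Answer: 20351/539 + √125665/4851 ≈ 37.830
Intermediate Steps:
W(w, C) = √(C² + w²)
P = 85926 + √125665 (P = 85926 + √(201² + 292²) = 85926 + √(40401 + 85264) = 85926 + √125665 ≈ 86281.)
(P + 97233)/(115967 - 111116) = ((85926 + √125665) + 97233)/(115967 - 111116) = (183159 + √125665)/4851 = (183159 + √125665)*(1/4851) = 20351/539 + √125665/4851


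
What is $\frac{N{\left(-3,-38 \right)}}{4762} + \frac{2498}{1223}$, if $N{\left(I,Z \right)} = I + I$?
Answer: $\frac{5944069}{2911963} \approx 2.0413$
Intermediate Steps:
$N{\left(I,Z \right)} = 2 I$
$\frac{N{\left(-3,-38 \right)}}{4762} + \frac{2498}{1223} = \frac{2 \left(-3\right)}{4762} + \frac{2498}{1223} = \left(-6\right) \frac{1}{4762} + 2498 \cdot \frac{1}{1223} = - \frac{3}{2381} + \frac{2498}{1223} = \frac{5944069}{2911963}$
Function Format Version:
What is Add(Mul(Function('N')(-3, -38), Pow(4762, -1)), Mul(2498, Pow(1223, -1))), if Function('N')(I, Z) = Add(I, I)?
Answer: Rational(5944069, 2911963) ≈ 2.0413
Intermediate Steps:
Function('N')(I, Z) = Mul(2, I)
Add(Mul(Function('N')(-3, -38), Pow(4762, -1)), Mul(2498, Pow(1223, -1))) = Add(Mul(Mul(2, -3), Pow(4762, -1)), Mul(2498, Pow(1223, -1))) = Add(Mul(-6, Rational(1, 4762)), Mul(2498, Rational(1, 1223))) = Add(Rational(-3, 2381), Rational(2498, 1223)) = Rational(5944069, 2911963)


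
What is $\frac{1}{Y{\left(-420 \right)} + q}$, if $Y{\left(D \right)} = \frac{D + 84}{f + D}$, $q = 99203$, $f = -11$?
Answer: $\frac{431}{42756829} \approx 1.008 \cdot 10^{-5}$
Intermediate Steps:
$Y{\left(D \right)} = \frac{84 + D}{-11 + D}$ ($Y{\left(D \right)} = \frac{D + 84}{-11 + D} = \frac{84 + D}{-11 + D}$)
$\frac{1}{Y{\left(-420 \right)} + q} = \frac{1}{\frac{84 - 420}{-11 - 420} + 99203} = \frac{1}{\frac{1}{-431} \left(-336\right) + 99203} = \frac{1}{\left(- \frac{1}{431}\right) \left(-336\right) + 99203} = \frac{1}{\frac{336}{431} + 99203} = \frac{1}{\frac{42756829}{431}} = \frac{431}{42756829}$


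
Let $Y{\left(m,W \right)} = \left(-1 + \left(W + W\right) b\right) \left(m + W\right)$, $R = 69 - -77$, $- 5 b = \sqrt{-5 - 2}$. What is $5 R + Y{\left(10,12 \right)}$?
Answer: $708 - \frac{528 i \sqrt{7}}{5} \approx 708.0 - 279.39 i$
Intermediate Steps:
$b = - \frac{i \sqrt{7}}{5}$ ($b = - \frac{\sqrt{-5 - 2}}{5} = - \frac{\sqrt{-7}}{5} = - \frac{i \sqrt{7}}{5} \approx - 0.52915 i$)
$R = 146$ ($R = 69 + 77 = 146$)
$Y{\left(m,W \right)} = \left(-1 - \frac{2 i W \sqrt{7}}{5}\right) \left(W + m\right)$ ($Y{\left(m,W \right)} = \left(-1 + \left(W + W\right) \left(- \frac{i \sqrt{7}}{5}\right)\right) \left(m + W\right) = \left(-1 + 2 W \left(- \frac{i \sqrt{7}}{5}\right)\right) \left(W + m\right) = \left(-1 - \frac{2 i W \sqrt{7}}{5}\right) \left(W + m\right)$)
$5 R + Y{\left(10,12 \right)} = 5 \cdot 146 - \left(22 + \frac{2 i \sqrt{7} \cdot 12^{2}}{5} + \frac{2}{5} i 12 \cdot 10 \sqrt{7}\right) = 730 - \left(22 + 48 i \sqrt{7} + \frac{2}{5} i \sqrt{7} \cdot 144\right) = 730 - \left(22 + \frac{528 i \sqrt{7}}{5}\right) = 708 - \frac{528 i \sqrt{7}}{5}$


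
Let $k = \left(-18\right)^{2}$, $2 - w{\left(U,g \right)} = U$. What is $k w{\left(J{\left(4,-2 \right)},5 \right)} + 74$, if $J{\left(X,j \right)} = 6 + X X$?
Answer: $-6406$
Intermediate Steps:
$J{\left(X,j \right)} = 6 + X^{2}$
$w{\left(U,g \right)} = 2 - U$
$k = 324$
$k w{\left(J{\left(4,-2 \right)},5 \right)} + 74 = 324 \left(2 - \left(6 + 4^{2}\right)\right) + 74 = 324 \left(2 - \left(6 + 16\right)\right) + 74 = 324 \left(2 - 22\right) + 74 = 324 \left(-20\right) + 74 = -6480 + 74 = -6406$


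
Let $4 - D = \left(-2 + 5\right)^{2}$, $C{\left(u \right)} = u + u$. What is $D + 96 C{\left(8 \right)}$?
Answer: $1531$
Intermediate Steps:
$C{\left(u \right)} = 2 u$
$D = -5$ ($D = 4 - \left(-2 + 5\right)^{2} = 4 - 3^{2} = 4 - 9 = -5$)
$D + 96 C{\left(8 \right)} = -5 + 96 \cdot 2 \cdot 8 = -5 + 96 \cdot 16 = -5 + 1536 = 1531$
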